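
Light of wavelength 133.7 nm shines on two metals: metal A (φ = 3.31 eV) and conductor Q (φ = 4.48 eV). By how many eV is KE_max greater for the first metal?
1.1700 eV

Using KE_max = hc/λ - φ for each metal:

Photon energy: E = hc/λ = 9.2733 eV

For metal A (φ₁ = 3.31 eV):
KE₁ = E - φ₁ = 9.2733 - 3.31 = 5.9633 eV

For conductor Q (φ₂ = 4.48 eV):
KE₂ = E - φ₂ = 9.2733 - 4.48 = 4.7933 eV

Difference:
ΔKE = KE₁ - KE₂ = 5.9633 - 4.7933 = 1.1700 eV

Note: The difference equals the difference in work functions: 4.48 - 3.31 = 1.17 eV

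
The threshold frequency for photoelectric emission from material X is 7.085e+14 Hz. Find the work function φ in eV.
2.93 eV

At the threshold frequency, photon energy equals work function:
φ = hf₀

Calculating:
φ = (6.626×10⁻³⁴ J·s)(7.085e+14 Hz)
φ = 2.93 eV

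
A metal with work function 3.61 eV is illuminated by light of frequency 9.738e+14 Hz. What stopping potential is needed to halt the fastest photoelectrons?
0.4173 V

The stopping potential V_s satisfies: eV_s = KE_max

First, find KE_max using Einstein's equation:
E_photon = hf = (6.626×10⁻³⁴ J·s)(9.738e+14 Hz) = 4.0273 eV
KE_max = E_photon - φ = 4.0273 - 3.61 = 0.4173 eV

Since eV_s = KE_max:
V_s = KE_max/e = 0.4173 V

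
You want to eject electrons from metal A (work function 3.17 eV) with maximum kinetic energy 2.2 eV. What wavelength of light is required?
230.88 nm

From Einstein's equation: KE_max = hc/λ - φ

Rearranging for λ:
hc/λ = KE_max + φ
λ = hc/(KE_max + φ)

Required photon energy:
E_photon = KE_max + φ = 2.2 + 3.17 = 5.37 eV

Required wavelength:
λ = hc/E_photon = (6.626×10⁻³⁴)(3×10⁸) / (5.37 × 1.602×10⁻¹⁹)
λ = 230.88 nm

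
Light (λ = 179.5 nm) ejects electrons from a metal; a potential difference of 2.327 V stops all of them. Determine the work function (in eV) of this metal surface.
4.58 eV

The stopping potential gives the maximum kinetic energy: KE_max = eV_s = 2.327 eV

From Einstein's photoelectric equation: KE_max = hc/λ - φ
Rearranging: φ = hc/λ - KE_max

Calculate photon energy:
E_photon = hc/λ = (6.626×10⁻³⁴ J·s)(3×10⁸ m/s) / (179.5×10⁻⁹ m) = 6.9072 eV

Therefore:
φ = 6.9072 - 2.327 = 4.58 eV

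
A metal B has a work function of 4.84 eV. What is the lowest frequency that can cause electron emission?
1.1703e+15 Hz

The threshold frequency is when the photon energy equals the work function:
hf₀ = φ

Solving for f₀:
f₀ = φ/h = (4.84 eV × 1.602×10⁻¹⁹ J/eV) / (6.626×10⁻³⁴ J·s)
f₀ = 1.1703e+15 Hz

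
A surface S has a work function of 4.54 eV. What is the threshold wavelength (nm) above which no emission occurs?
273.09 nm

The threshold wavelength is when the photon energy equals the work function:
hc/λ₀ = φ

Solving for λ₀:
λ₀ = hc/φ = (6.626×10⁻³⁴ J·s)(3×10⁸ m/s) / (4.54 eV × 1.602×10⁻¹⁹ J/eV)
λ₀ = 273.09 nm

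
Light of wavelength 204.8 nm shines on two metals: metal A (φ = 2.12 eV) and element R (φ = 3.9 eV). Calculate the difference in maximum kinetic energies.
1.7800 eV

Using KE_max = hc/λ - φ for each metal:

Photon energy: E = hc/λ = 6.0539 eV

For metal A (φ₁ = 2.12 eV):
KE₁ = E - φ₁ = 6.0539 - 2.12 = 3.9339 eV

For element R (φ₂ = 3.9 eV):
KE₂ = E - φ₂ = 6.0539 - 3.9 = 2.1539 eV

Difference:
ΔKE = KE₁ - KE₂ = 3.9339 - 2.1539 = 1.7800 eV

Note: The difference equals the difference in work functions: 3.9 - 2.12 = 1.78 eV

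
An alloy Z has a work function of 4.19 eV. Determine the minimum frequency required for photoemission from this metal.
1.0131e+15 Hz

The threshold frequency is when the photon energy equals the work function:
hf₀ = φ

Solving for f₀:
f₀ = φ/h = (4.19 eV × 1.602×10⁻¹⁹ J/eV) / (6.626×10⁻³⁴ J·s)
f₀ = 1.0131e+15 Hz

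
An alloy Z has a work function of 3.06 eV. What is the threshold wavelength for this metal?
405.18 nm

The threshold wavelength is when the photon energy equals the work function:
hc/λ₀ = φ

Solving for λ₀:
λ₀ = hc/φ = (6.626×10⁻³⁴ J·s)(3×10⁸ m/s) / (3.06 eV × 1.602×10⁻¹⁹ J/eV)
λ₀ = 405.18 nm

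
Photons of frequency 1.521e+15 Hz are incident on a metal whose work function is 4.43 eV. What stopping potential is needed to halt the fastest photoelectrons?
1.8604 V

The stopping potential V_s satisfies: eV_s = KE_max

First, find KE_max using Einstein's equation:
E_photon = hf = (6.626×10⁻³⁴ J·s)(1.521e+15 Hz) = 6.2904 eV
KE_max = E_photon - φ = 6.2904 - 4.43 = 1.8604 eV

Since eV_s = KE_max:
V_s = KE_max/e = 1.8604 V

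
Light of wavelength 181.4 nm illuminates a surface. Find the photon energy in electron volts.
6.8349 eV

Using E = hf = hc/λ:

E = hc/λ = (6.626×10⁻³⁴ J·s)(3×10⁸ m/s) / (181.4×10⁻⁹ m)
E = 6.8349 eV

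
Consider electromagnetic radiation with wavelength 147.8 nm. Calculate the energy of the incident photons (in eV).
8.3886 eV

Using E = hf = hc/λ:

E = hc/λ = (6.626×10⁻³⁴ J·s)(3×10⁸ m/s) / (147.8×10⁻⁹ m)
E = 8.3886 eV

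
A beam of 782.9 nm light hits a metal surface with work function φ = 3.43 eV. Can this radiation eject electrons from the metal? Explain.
No

For photoemission, the photon energy must exceed the work function.

Photon energy: E = hc/λ = 1.5837 eV
Work function: φ = 3.43 eV

Since E_photon (1.5837 eV) < φ (3.43 eV), photoemission will NOT occur.
The threshold wavelength is λ₀ = hc/φ = 361.5 nm.
Since 782.9 nm > 361.5 nm, the photons lack sufficient energy.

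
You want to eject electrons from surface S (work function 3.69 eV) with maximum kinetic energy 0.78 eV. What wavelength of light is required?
277.37 nm

From Einstein's equation: KE_max = hc/λ - φ

Rearranging for λ:
hc/λ = KE_max + φ
λ = hc/(KE_max + φ)

Required photon energy:
E_photon = KE_max + φ = 0.78 + 3.69 = 4.47 eV

Required wavelength:
λ = hc/E_photon = (6.626×10⁻³⁴)(3×10⁸) / (4.47 × 1.602×10⁻¹⁹)
λ = 277.37 nm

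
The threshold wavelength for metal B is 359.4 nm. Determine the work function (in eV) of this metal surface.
3.45 eV

At the threshold wavelength, photon energy equals work function:
φ = hc/λ₀

Calculating:
φ = (6.626×10⁻³⁴ J·s)(3×10⁸ m/s) / (359.4×10⁻⁹ m)
φ = 3.45 eV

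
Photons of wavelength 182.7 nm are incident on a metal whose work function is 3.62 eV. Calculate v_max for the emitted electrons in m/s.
1.0553e+06 m/s

First, find the maximum kinetic energy:
E_photon = hc/λ = 6.7862 eV
KE_max = E_photon - φ = 6.7862 - 3.62 = 3.1662 eV

Convert to Joules: KE_max = 3.1662 × 1.602×10⁻¹⁹ J = 5.0728e-19 J

Then use KE = ½mv² to find velocity:
v = √(2·KE/m) = √(2 × 5.0728e-19 J / 9.109e-31 kg)
v = 1.0553e+06 m/s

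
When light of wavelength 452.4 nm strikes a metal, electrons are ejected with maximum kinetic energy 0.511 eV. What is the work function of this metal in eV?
2.23 eV

From Einstein's photoelectric equation: KE_max = hf - φ = hc/λ - φ

Rearranging for φ:
φ = hc/λ - KE_max

Calculate photon energy:
E_photon = hc/λ = 2.7406 eV

Therefore:
φ = 2.7406 - 0.511 = 2.23 eV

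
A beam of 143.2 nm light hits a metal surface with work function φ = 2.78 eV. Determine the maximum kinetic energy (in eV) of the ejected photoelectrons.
5.8781 eV

Using Einstein's photoelectric equation: KE_max = hf - φ = hc/λ - φ

First, calculate the photon energy:
E_photon = hc/λ = (6.626×10⁻³⁴ J·s)(3×10⁸ m/s) / (143.2×10⁻⁹ m)
E_photon = 8.6581 eV

Then, the maximum kinetic energy:
KE_max = E_photon - φ = 8.6581 eV - 2.78 eV = 5.8781 eV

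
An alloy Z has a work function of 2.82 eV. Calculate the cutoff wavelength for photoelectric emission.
439.66 nm

The threshold wavelength is when the photon energy equals the work function:
hc/λ₀ = φ

Solving for λ₀:
λ₀ = hc/φ = (6.626×10⁻³⁴ J·s)(3×10⁸ m/s) / (2.82 eV × 1.602×10⁻¹⁹ J/eV)
λ₀ = 439.66 nm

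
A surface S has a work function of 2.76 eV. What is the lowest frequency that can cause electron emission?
6.6737e+14 Hz

The threshold frequency is when the photon energy equals the work function:
hf₀ = φ

Solving for f₀:
f₀ = φ/h = (2.76 eV × 1.602×10⁻¹⁹ J/eV) / (6.626×10⁻³⁴ J·s)
f₀ = 6.6737e+14 Hz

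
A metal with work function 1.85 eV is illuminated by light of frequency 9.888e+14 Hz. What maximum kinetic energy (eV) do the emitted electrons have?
2.2393 eV

Using Einstein's photoelectric equation: KE_max = hf - φ

First, calculate the photon energy:
E_photon = hf = (6.626×10⁻³⁴ J·s)(9.888e+14 Hz)
E_photon = 4.0893 eV

Then, the maximum kinetic energy:
KE_max = E_photon - φ = 4.0893 eV - 1.85 eV = 2.2393 eV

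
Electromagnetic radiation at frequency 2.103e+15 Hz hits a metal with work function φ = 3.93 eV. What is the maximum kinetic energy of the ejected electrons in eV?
4.7673 eV

Using Einstein's photoelectric equation: KE_max = hf - φ

First, calculate the photon energy:
E_photon = hf = (6.626×10⁻³⁴ J·s)(2.103e+15 Hz)
E_photon = 8.6973 eV

Then, the maximum kinetic energy:
KE_max = E_photon - φ = 8.6973 eV - 3.93 eV = 4.7673 eV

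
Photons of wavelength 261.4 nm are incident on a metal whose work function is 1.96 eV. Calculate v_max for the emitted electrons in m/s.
9.8944e+05 m/s

First, find the maximum kinetic energy:
E_photon = hc/λ = 4.7431 eV
KE_max = E_photon - φ = 4.7431 - 1.96 = 2.7831 eV

Convert to Joules: KE_max = 2.7831 × 1.602×10⁻¹⁹ J = 4.4590e-19 J

Then use KE = ½mv² to find velocity:
v = √(2·KE/m) = √(2 × 4.4590e-19 J / 9.109e-31 kg)
v = 9.8944e+05 m/s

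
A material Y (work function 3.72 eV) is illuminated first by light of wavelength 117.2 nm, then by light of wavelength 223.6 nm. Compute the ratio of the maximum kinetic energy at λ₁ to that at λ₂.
3.7585

Using Einstein's equation: KE_max = hc/λ - φ

For λ₁ = 117.2 nm:
E₁ = hc/λ₁ = 10.5789 eV
KE₁ = E₁ - φ = 10.5789 - 3.72 = 6.8589 eV

For λ₂ = 223.6 nm:
E₂ = hc/λ₂ = 5.5449 eV
KE₂ = E₂ - φ = 5.5449 - 3.72 = 1.8249 eV

Ratio: KE₁/KE₂ = 6.8589/1.8249 = 3.7585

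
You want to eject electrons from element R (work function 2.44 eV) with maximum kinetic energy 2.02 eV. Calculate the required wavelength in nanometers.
277.99 nm

From Einstein's equation: KE_max = hc/λ - φ

Rearranging for λ:
hc/λ = KE_max + φ
λ = hc/(KE_max + φ)

Required photon energy:
E_photon = KE_max + φ = 2.02 + 2.44 = 4.46 eV

Required wavelength:
λ = hc/E_photon = (6.626×10⁻³⁴)(3×10⁸) / (4.46 × 1.602×10⁻¹⁹)
λ = 277.99 nm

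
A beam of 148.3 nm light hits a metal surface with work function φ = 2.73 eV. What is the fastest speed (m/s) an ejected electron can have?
1.4073e+06 m/s

First, find the maximum kinetic energy:
E_photon = hc/λ = 8.3604 eV
KE_max = E_photon - φ = 8.3604 - 2.73 = 5.6304 eV

Convert to Joules: KE_max = 5.6304 × 1.602×10⁻¹⁹ J = 9.0208e-19 J

Then use KE = ½mv² to find velocity:
v = √(2·KE/m) = √(2 × 9.0208e-19 J / 9.109e-31 kg)
v = 1.4073e+06 m/s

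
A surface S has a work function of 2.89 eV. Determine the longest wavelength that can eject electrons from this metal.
429.01 nm

The threshold wavelength is when the photon energy equals the work function:
hc/λ₀ = φ

Solving for λ₀:
λ₀ = hc/φ = (6.626×10⁻³⁴ J·s)(3×10⁸ m/s) / (2.89 eV × 1.602×10⁻¹⁹ J/eV)
λ₀ = 429.01 nm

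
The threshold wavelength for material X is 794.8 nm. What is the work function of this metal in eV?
1.56 eV

At the threshold wavelength, photon energy equals work function:
φ = hc/λ₀

Calculating:
φ = (6.626×10⁻³⁴ J·s)(3×10⁸ m/s) / (794.8×10⁻⁹ m)
φ = 1.56 eV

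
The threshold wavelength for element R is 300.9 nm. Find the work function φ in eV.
4.12 eV

At the threshold wavelength, photon energy equals work function:
φ = hc/λ₀

Calculating:
φ = (6.626×10⁻³⁴ J·s)(3×10⁸ m/s) / (300.9×10⁻⁹ m)
φ = 4.12 eV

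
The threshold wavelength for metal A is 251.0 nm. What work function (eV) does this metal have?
4.94 eV

At the threshold wavelength, photon energy equals work function:
φ = hc/λ₀

Calculating:
φ = (6.626×10⁻³⁴ J·s)(3×10⁸ m/s) / (251.0×10⁻⁹ m)
φ = 4.94 eV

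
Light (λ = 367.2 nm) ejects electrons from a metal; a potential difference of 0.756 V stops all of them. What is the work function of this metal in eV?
2.62 eV

The stopping potential gives the maximum kinetic energy: KE_max = eV_s = 0.756 eV

From Einstein's photoelectric equation: KE_max = hc/λ - φ
Rearranging: φ = hc/λ - KE_max

Calculate photon energy:
E_photon = hc/λ = (6.626×10⁻³⁴ J·s)(3×10⁸ m/s) / (367.2×10⁻⁹ m) = 3.3765 eV

Therefore:
φ = 3.3765 - 0.756 = 2.62 eV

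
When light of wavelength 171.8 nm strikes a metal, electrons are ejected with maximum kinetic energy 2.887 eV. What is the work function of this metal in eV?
4.33 eV

From Einstein's photoelectric equation: KE_max = hf - φ = hc/λ - φ

Rearranging for φ:
φ = hc/λ - KE_max

Calculate photon energy:
E_photon = hc/λ = 7.2168 eV

Therefore:
φ = 7.2168 - 2.887 = 4.33 eV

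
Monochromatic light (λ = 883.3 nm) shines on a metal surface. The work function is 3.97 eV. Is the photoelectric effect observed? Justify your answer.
No

For photoemission, the photon energy must exceed the work function.

Photon energy: E = hc/λ = 1.4036 eV
Work function: φ = 3.97 eV

Since E_photon (1.4036 eV) < φ (3.97 eV), photoemission will NOT occur.
The threshold wavelength is λ₀ = hc/φ = 312.3 nm.
Since 883.3 nm > 312.3 nm, the photons lack sufficient energy.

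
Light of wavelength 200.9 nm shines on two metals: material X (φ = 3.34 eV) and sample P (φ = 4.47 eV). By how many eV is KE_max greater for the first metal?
1.1300 eV

Using KE_max = hc/λ - φ for each metal:

Photon energy: E = hc/λ = 6.1714 eV

For material X (φ₁ = 3.34 eV):
KE₁ = E - φ₁ = 6.1714 - 3.34 = 2.8314 eV

For sample P (φ₂ = 4.47 eV):
KE₂ = E - φ₂ = 6.1714 - 4.47 = 1.7014 eV

Difference:
ΔKE = KE₁ - KE₂ = 2.8314 - 1.7014 = 1.1300 eV

Note: The difference equals the difference in work functions: 4.47 - 3.34 = 1.13 eV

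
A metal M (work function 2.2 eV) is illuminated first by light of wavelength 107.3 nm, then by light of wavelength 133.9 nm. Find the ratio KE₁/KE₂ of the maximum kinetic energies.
1.3252

Using Einstein's equation: KE_max = hc/λ - φ

For λ₁ = 107.3 nm:
E₁ = hc/λ₁ = 11.5549 eV
KE₁ = E₁ - φ = 11.5549 - 2.2 = 9.3549 eV

For λ₂ = 133.9 nm:
E₂ = hc/λ₂ = 9.2595 eV
KE₂ = E₂ - φ = 9.2595 - 2.2 = 7.0595 eV

Ratio: KE₁/KE₂ = 9.3549/7.0595 = 1.3252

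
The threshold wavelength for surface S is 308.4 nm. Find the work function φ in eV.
4.02 eV

At the threshold wavelength, photon energy equals work function:
φ = hc/λ₀

Calculating:
φ = (6.626×10⁻³⁴ J·s)(3×10⁸ m/s) / (308.4×10⁻⁹ m)
φ = 4.02 eV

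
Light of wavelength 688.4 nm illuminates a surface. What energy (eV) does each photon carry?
1.8010 eV

Using E = hf = hc/λ:

E = hc/λ = (6.626×10⁻³⁴ J·s)(3×10⁸ m/s) / (688.4×10⁻⁹ m)
E = 1.8010 eV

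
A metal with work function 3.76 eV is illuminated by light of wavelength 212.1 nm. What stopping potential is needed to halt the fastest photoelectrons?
2.0856 V

The stopping potential V_s satisfies: eV_s = KE_max

First, find KE_max using Einstein's equation:
E_photon = hc/λ = 5.8456 eV
KE_max = E_photon - φ = 5.8456 - 3.76 = 2.0856 eV

Since eV_s = KE_max:
V_s = KE_max/e = 2.0856 V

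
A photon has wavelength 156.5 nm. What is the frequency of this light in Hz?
1.9156e+15 Hz

Using the wave equation: c = fλ

Solving for frequency:
f = c/λ = (3×10⁸ m/s) / (156.5×10⁻⁹ m)
f = 1.9156e+15 Hz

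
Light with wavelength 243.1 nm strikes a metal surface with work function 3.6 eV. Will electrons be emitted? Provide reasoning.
Yes

For photoemission, the photon energy must exceed the work function.

Photon energy: E = hc/λ = 5.1001 eV
Work function: φ = 3.6 eV

Since E_photon (5.1001 eV) > φ (3.6 eV), photoemission WILL occur.
The threshold wavelength is λ₀ = hc/φ = 344.4 nm.
Since 243.1 nm < 344.4 nm, the light has sufficient energy.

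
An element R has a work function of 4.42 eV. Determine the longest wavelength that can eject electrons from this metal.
280.51 nm

The threshold wavelength is when the photon energy equals the work function:
hc/λ₀ = φ

Solving for λ₀:
λ₀ = hc/φ = (6.626×10⁻³⁴ J·s)(3×10⁸ m/s) / (4.42 eV × 1.602×10⁻¹⁹ J/eV)
λ₀ = 280.51 nm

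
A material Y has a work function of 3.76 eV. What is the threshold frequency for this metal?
9.0916e+14 Hz

The threshold frequency is when the photon energy equals the work function:
hf₀ = φ

Solving for f₀:
f₀ = φ/h = (3.76 eV × 1.602×10⁻¹⁹ J/eV) / (6.626×10⁻³⁴ J·s)
f₀ = 9.0916e+14 Hz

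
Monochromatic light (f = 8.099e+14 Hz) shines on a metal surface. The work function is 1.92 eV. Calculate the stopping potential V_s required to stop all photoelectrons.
1.4295 V

The stopping potential V_s satisfies: eV_s = KE_max

First, find KE_max using Einstein's equation:
E_photon = hf = (6.626×10⁻³⁴ J·s)(8.099e+14 Hz) = 3.3495 eV
KE_max = E_photon - φ = 3.3495 - 1.92 = 1.4295 eV

Since eV_s = KE_max:
V_s = KE_max/e = 1.4295 V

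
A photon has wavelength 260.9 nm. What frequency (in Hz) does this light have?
1.1491e+15 Hz

Using the wave equation: c = fλ

Solving for frequency:
f = c/λ = (3×10⁸ m/s) / (260.9×10⁻⁹ m)
f = 1.1491e+15 Hz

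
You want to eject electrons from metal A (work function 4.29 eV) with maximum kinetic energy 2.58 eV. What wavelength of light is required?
180.47 nm

From Einstein's equation: KE_max = hc/λ - φ

Rearranging for λ:
hc/λ = KE_max + φ
λ = hc/(KE_max + φ)

Required photon energy:
E_photon = KE_max + φ = 2.58 + 4.29 = 6.87 eV

Required wavelength:
λ = hc/E_photon = (6.626×10⁻³⁴)(3×10⁸) / (6.87 × 1.602×10⁻¹⁹)
λ = 180.47 nm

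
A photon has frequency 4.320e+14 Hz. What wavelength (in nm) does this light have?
693.96 nm

Using the wave equation: c = fλ

Solving for wavelength:
λ = c/f = (3×10⁸ m/s) / (4.320e+14 Hz)
λ = 693.96 nm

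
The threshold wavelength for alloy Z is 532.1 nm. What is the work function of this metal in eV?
2.33 eV

At the threshold wavelength, photon energy equals work function:
φ = hc/λ₀

Calculating:
φ = (6.626×10⁻³⁴ J·s)(3×10⁸ m/s) / (532.1×10⁻⁹ m)
φ = 2.33 eV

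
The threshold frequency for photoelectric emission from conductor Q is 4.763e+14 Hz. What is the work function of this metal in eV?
1.97 eV

At the threshold frequency, photon energy equals work function:
φ = hf₀

Calculating:
φ = (6.626×10⁻³⁴ J·s)(4.763e+14 Hz)
φ = 1.97 eV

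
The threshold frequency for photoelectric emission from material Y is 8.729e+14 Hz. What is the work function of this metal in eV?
3.61 eV

At the threshold frequency, photon energy equals work function:
φ = hf₀

Calculating:
φ = (6.626×10⁻³⁴ J·s)(8.729e+14 Hz)
φ = 3.61 eV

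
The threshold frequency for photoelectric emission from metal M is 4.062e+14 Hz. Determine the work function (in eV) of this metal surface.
1.68 eV

At the threshold frequency, photon energy equals work function:
φ = hf₀

Calculating:
φ = (6.626×10⁻³⁴ J·s)(4.062e+14 Hz)
φ = 1.68 eV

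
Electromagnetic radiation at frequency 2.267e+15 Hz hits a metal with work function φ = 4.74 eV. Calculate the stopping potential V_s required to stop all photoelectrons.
4.6356 V

The stopping potential V_s satisfies: eV_s = KE_max

First, find KE_max using Einstein's equation:
E_photon = hf = (6.626×10⁻³⁴ J·s)(2.267e+15 Hz) = 9.3756 eV
KE_max = E_photon - φ = 9.3756 - 4.74 = 4.6356 eV

Since eV_s = KE_max:
V_s = KE_max/e = 4.6356 V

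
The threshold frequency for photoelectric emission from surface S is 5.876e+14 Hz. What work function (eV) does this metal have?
2.43 eV

At the threshold frequency, photon energy equals work function:
φ = hf₀

Calculating:
φ = (6.626×10⁻³⁴ J·s)(5.876e+14 Hz)
φ = 2.43 eV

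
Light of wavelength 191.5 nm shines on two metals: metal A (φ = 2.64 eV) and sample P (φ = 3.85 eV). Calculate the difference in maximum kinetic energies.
1.2100 eV

Using KE_max = hc/λ - φ for each metal:

Photon energy: E = hc/λ = 6.4744 eV

For metal A (φ₁ = 2.64 eV):
KE₁ = E - φ₁ = 6.4744 - 2.64 = 3.8344 eV

For sample P (φ₂ = 3.85 eV):
KE₂ = E - φ₂ = 6.4744 - 3.85 = 2.6244 eV

Difference:
ΔKE = KE₁ - KE₂ = 3.8344 - 2.6244 = 1.2100 eV

Note: The difference equals the difference in work functions: 3.85 - 2.64 = 1.21 eV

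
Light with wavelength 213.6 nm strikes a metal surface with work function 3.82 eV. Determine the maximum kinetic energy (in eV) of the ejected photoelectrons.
1.9845 eV

Using Einstein's photoelectric equation: KE_max = hf - φ = hc/λ - φ

First, calculate the photon energy:
E_photon = hc/λ = (6.626×10⁻³⁴ J·s)(3×10⁸ m/s) / (213.6×10⁻⁹ m)
E_photon = 5.8045 eV

Then, the maximum kinetic energy:
KE_max = E_photon - φ = 5.8045 eV - 3.82 eV = 1.9845 eV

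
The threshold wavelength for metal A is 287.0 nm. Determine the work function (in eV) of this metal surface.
4.32 eV

At the threshold wavelength, photon energy equals work function:
φ = hc/λ₀

Calculating:
φ = (6.626×10⁻³⁴ J·s)(3×10⁸ m/s) / (287.0×10⁻⁹ m)
φ = 4.32 eV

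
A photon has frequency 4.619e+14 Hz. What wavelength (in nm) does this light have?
649.04 nm

Using the wave equation: c = fλ

Solving for wavelength:
λ = c/f = (3×10⁸ m/s) / (4.619e+14 Hz)
λ = 649.04 nm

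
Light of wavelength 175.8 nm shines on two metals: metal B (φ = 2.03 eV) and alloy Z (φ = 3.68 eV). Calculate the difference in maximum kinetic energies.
1.6500 eV

Using KE_max = hc/λ - φ for each metal:

Photon energy: E = hc/λ = 7.0526 eV

For metal B (φ₁ = 2.03 eV):
KE₁ = E - φ₁ = 7.0526 - 2.03 = 5.0226 eV

For alloy Z (φ₂ = 3.68 eV):
KE₂ = E - φ₂ = 7.0526 - 3.68 = 3.3726 eV

Difference:
ΔKE = KE₁ - KE₂ = 5.0226 - 3.3726 = 1.6500 eV

Note: The difference equals the difference in work functions: 3.68 - 2.03 = 1.65 eV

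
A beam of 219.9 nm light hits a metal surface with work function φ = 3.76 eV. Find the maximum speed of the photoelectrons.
8.1283e+05 m/s

First, find the maximum kinetic energy:
E_photon = hc/λ = 5.6382 eV
KE_max = E_photon - φ = 5.6382 - 3.76 = 1.8782 eV

Convert to Joules: KE_max = 1.8782 × 1.602×10⁻¹⁹ J = 3.0092e-19 J

Then use KE = ½mv² to find velocity:
v = √(2·KE/m) = √(2 × 3.0092e-19 J / 9.109e-31 kg)
v = 8.1283e+05 m/s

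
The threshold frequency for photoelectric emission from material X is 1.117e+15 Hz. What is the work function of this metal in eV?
4.62 eV

At the threshold frequency, photon energy equals work function:
φ = hf₀

Calculating:
φ = (6.626×10⁻³⁴ J·s)(1.117e+15 Hz)
φ = 4.62 eV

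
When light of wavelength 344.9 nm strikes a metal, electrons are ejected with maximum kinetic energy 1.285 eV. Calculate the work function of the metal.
2.31 eV

From Einstein's photoelectric equation: KE_max = hf - φ = hc/λ - φ

Rearranging for φ:
φ = hc/λ - KE_max

Calculate photon energy:
E_photon = hc/λ = 3.5948 eV

Therefore:
φ = 3.5948 - 1.285 = 2.31 eV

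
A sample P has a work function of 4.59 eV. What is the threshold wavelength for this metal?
270.12 nm

The threshold wavelength is when the photon energy equals the work function:
hc/λ₀ = φ

Solving for λ₀:
λ₀ = hc/φ = (6.626×10⁻³⁴ J·s)(3×10⁸ m/s) / (4.59 eV × 1.602×10⁻¹⁹ J/eV)
λ₀ = 270.12 nm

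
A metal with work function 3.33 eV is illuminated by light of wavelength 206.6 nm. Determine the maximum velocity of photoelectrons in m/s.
9.6934e+05 m/s

First, find the maximum kinetic energy:
E_photon = hc/λ = 6.0012 eV
KE_max = E_photon - φ = 6.0012 - 3.33 = 2.6712 eV

Convert to Joules: KE_max = 2.6712 × 1.602×10⁻¹⁹ J = 4.2797e-19 J

Then use KE = ½mv² to find velocity:
v = √(2·KE/m) = √(2 × 4.2797e-19 J / 9.109e-31 kg)
v = 9.6934e+05 m/s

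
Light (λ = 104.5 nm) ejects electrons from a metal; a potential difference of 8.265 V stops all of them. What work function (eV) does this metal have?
3.60 eV

The stopping potential gives the maximum kinetic energy: KE_max = eV_s = 8.265 eV

From Einstein's photoelectric equation: KE_max = hc/λ - φ
Rearranging: φ = hc/λ - KE_max

Calculate photon energy:
E_photon = hc/λ = (6.626×10⁻³⁴ J·s)(3×10⁸ m/s) / (104.5×10⁻⁹ m) = 11.8645 eV

Therefore:
φ = 11.8645 - 8.265 = 3.60 eV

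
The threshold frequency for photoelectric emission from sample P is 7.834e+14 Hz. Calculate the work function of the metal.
3.24 eV

At the threshold frequency, photon energy equals work function:
φ = hf₀

Calculating:
φ = (6.626×10⁻³⁴ J·s)(7.834e+14 Hz)
φ = 3.24 eV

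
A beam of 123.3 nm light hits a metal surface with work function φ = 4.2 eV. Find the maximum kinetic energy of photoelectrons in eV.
5.8555 eV

Using Einstein's photoelectric equation: KE_max = hf - φ = hc/λ - φ

First, calculate the photon energy:
E_photon = hc/λ = (6.626×10⁻³⁴ J·s)(3×10⁸ m/s) / (123.3×10⁻⁹ m)
E_photon = 10.0555 eV

Then, the maximum kinetic energy:
KE_max = E_photon - φ = 10.0555 eV - 4.2 eV = 5.8555 eV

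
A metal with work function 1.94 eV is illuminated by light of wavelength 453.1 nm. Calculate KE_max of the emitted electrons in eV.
0.7964 eV

Using Einstein's photoelectric equation: KE_max = hf - φ = hc/λ - φ

First, calculate the photon energy:
E_photon = hc/λ = (6.626×10⁻³⁴ J·s)(3×10⁸ m/s) / (453.1×10⁻⁹ m)
E_photon = 2.7364 eV

Then, the maximum kinetic energy:
KE_max = E_photon - φ = 2.7364 eV - 1.94 eV = 0.7964 eV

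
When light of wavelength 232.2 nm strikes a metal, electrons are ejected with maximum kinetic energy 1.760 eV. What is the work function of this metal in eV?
3.58 eV

From Einstein's photoelectric equation: KE_max = hf - φ = hc/λ - φ

Rearranging for φ:
φ = hc/λ - KE_max

Calculate photon energy:
E_photon = hc/λ = 5.3395 eV

Therefore:
φ = 5.3395 - 1.760 = 3.58 eV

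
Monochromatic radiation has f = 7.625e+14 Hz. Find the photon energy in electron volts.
3.1534 eV

Using E = hf:

E = hf = (6.626×10⁻³⁴ J·s)(7.625e+14 Hz)
E = 3.1534 eV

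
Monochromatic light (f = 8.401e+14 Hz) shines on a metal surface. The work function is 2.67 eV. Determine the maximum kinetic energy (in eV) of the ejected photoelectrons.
0.8044 eV

Using Einstein's photoelectric equation: KE_max = hf - φ

First, calculate the photon energy:
E_photon = hf = (6.626×10⁻³⁴ J·s)(8.401e+14 Hz)
E_photon = 3.4744 eV

Then, the maximum kinetic energy:
KE_max = E_photon - φ = 3.4744 eV - 2.67 eV = 0.8044 eV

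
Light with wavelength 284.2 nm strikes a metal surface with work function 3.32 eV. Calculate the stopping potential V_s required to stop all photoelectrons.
1.0426 V

The stopping potential V_s satisfies: eV_s = KE_max

First, find KE_max using Einstein's equation:
E_photon = hc/λ = 4.3626 eV
KE_max = E_photon - φ = 4.3626 - 3.32 = 1.0426 eV

Since eV_s = KE_max:
V_s = KE_max/e = 1.0426 V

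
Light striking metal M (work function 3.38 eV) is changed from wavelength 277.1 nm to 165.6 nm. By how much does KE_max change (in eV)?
3.0126 eV

Using Einstein's equation: KE_max = hc/λ - φ

For λ₁ = 277.1 nm:
KE₁ = hc/λ₁ - φ = 4.4743 - 3.38 = 1.0943 eV

For λ₂ = 165.6 nm:
KE₂ = hc/λ₂ - φ = 7.4870 - 3.38 = 4.1070 eV

Change in KE:
ΔKE = KE₂ - KE₁ = 4.1070 - 1.0943 = 3.0126 eV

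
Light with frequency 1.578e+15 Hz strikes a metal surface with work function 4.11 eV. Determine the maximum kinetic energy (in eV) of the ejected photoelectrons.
2.4161 eV

Using Einstein's photoelectric equation: KE_max = hf - φ

First, calculate the photon energy:
E_photon = hf = (6.626×10⁻³⁴ J·s)(1.578e+15 Hz)
E_photon = 6.5261 eV

Then, the maximum kinetic energy:
KE_max = E_photon - φ = 6.5261 eV - 4.11 eV = 2.4161 eV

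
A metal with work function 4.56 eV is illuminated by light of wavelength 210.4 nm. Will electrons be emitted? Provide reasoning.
Yes

For photoemission, the photon energy must exceed the work function.

Photon energy: E = hc/λ = 5.8928 eV
Work function: φ = 4.56 eV

Since E_photon (5.8928 eV) > φ (4.56 eV), photoemission WILL occur.
The threshold wavelength is λ₀ = hc/φ = 271.9 nm.
Since 210.4 nm < 271.9 nm, the light has sufficient energy.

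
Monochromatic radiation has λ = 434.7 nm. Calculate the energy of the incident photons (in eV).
2.8522 eV

Using E = hf = hc/λ:

E = hc/λ = (6.626×10⁻³⁴ J·s)(3×10⁸ m/s) / (434.7×10⁻⁹ m)
E = 2.8522 eV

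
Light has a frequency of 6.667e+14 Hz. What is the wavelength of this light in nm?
449.67 nm

Using the wave equation: c = fλ

Solving for wavelength:
λ = c/f = (3×10⁸ m/s) / (6.667e+14 Hz)
λ = 449.67 nm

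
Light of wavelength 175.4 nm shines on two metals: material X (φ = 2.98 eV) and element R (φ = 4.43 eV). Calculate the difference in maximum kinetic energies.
1.4500 eV

Using KE_max = hc/λ - φ for each metal:

Photon energy: E = hc/λ = 7.0687 eV

For material X (φ₁ = 2.98 eV):
KE₁ = E - φ₁ = 7.0687 - 2.98 = 4.0887 eV

For element R (φ₂ = 4.43 eV):
KE₂ = E - φ₂ = 7.0687 - 4.43 = 2.6387 eV

Difference:
ΔKE = KE₁ - KE₂ = 4.0887 - 2.6387 = 1.4500 eV

Note: The difference equals the difference in work functions: 4.43 - 2.98 = 1.45 eV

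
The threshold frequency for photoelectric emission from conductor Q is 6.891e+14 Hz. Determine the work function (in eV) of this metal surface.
2.85 eV

At the threshold frequency, photon energy equals work function:
φ = hf₀

Calculating:
φ = (6.626×10⁻³⁴ J·s)(6.891e+14 Hz)
φ = 2.85 eV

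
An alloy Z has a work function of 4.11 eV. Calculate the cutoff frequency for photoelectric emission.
9.9379e+14 Hz

The threshold frequency is when the photon energy equals the work function:
hf₀ = φ

Solving for f₀:
f₀ = φ/h = (4.11 eV × 1.602×10⁻¹⁹ J/eV) / (6.626×10⁻³⁴ J·s)
f₀ = 9.9379e+14 Hz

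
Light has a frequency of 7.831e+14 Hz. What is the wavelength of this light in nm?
382.83 nm

Using the wave equation: c = fλ

Solving for wavelength:
λ = c/f = (3×10⁸ m/s) / (7.831e+14 Hz)
λ = 382.83 nm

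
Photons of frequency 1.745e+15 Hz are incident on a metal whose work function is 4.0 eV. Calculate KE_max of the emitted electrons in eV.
3.2167 eV

Using Einstein's photoelectric equation: KE_max = hf - φ

First, calculate the photon energy:
E_photon = hf = (6.626×10⁻³⁴ J·s)(1.745e+15 Hz)
E_photon = 7.2167 eV

Then, the maximum kinetic energy:
KE_max = E_photon - φ = 7.2167 eV - 4.0 eV = 3.2167 eV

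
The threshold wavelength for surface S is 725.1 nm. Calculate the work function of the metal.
1.71 eV

At the threshold wavelength, photon energy equals work function:
φ = hc/λ₀

Calculating:
φ = (6.626×10⁻³⁴ J·s)(3×10⁸ m/s) / (725.1×10⁻⁹ m)
φ = 1.71 eV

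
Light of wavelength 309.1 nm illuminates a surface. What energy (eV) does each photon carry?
4.0111 eV

Using E = hf = hc/λ:

E = hc/λ = (6.626×10⁻³⁴ J·s)(3×10⁸ m/s) / (309.1×10⁻⁹ m)
E = 4.0111 eV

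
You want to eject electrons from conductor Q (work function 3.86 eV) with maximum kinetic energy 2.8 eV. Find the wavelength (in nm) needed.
186.16 nm

From Einstein's equation: KE_max = hc/λ - φ

Rearranging for λ:
hc/λ = KE_max + φ
λ = hc/(KE_max + φ)

Required photon energy:
E_photon = KE_max + φ = 2.8 + 3.86 = 6.66 eV

Required wavelength:
λ = hc/E_photon = (6.626×10⁻³⁴)(3×10⁸) / (6.66 × 1.602×10⁻¹⁹)
λ = 186.16 nm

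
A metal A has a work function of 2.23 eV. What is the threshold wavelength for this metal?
555.98 nm

The threshold wavelength is when the photon energy equals the work function:
hc/λ₀ = φ

Solving for λ₀:
λ₀ = hc/φ = (6.626×10⁻³⁴ J·s)(3×10⁸ m/s) / (2.23 eV × 1.602×10⁻¹⁹ J/eV)
λ₀ = 555.98 nm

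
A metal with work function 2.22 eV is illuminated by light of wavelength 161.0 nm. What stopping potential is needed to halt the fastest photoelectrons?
5.4809 V

The stopping potential V_s satisfies: eV_s = KE_max

First, find KE_max using Einstein's equation:
E_photon = hc/λ = 7.7009 eV
KE_max = E_photon - φ = 7.7009 - 2.22 = 5.4809 eV

Since eV_s = KE_max:
V_s = KE_max/e = 5.4809 V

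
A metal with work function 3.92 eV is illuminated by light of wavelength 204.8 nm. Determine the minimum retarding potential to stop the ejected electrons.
2.1339 V

The stopping potential V_s satisfies: eV_s = KE_max

First, find KE_max using Einstein's equation:
E_photon = hc/λ = 6.0539 eV
KE_max = E_photon - φ = 6.0539 - 3.92 = 2.1339 eV

Since eV_s = KE_max:
V_s = KE_max/e = 2.1339 V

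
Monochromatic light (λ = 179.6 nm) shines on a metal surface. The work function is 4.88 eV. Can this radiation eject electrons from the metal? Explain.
Yes

For photoemission, the photon energy must exceed the work function.

Photon energy: E = hc/λ = 6.9034 eV
Work function: φ = 4.88 eV

Since E_photon (6.9034 eV) > φ (4.88 eV), photoemission WILL occur.
The threshold wavelength is λ₀ = hc/φ = 254.1 nm.
Since 179.6 nm < 254.1 nm, the light has sufficient energy.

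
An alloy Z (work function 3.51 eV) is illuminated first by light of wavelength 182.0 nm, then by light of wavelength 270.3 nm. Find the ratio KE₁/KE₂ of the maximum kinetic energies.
3.0665

Using Einstein's equation: KE_max = hc/λ - φ

For λ₁ = 182.0 nm:
E₁ = hc/λ₁ = 6.8123 eV
KE₁ = E₁ - φ = 6.8123 - 3.51 = 3.3023 eV

For λ₂ = 270.3 nm:
E₂ = hc/λ₂ = 4.5869 eV
KE₂ = E₂ - φ = 4.5869 - 3.51 = 1.0769 eV

Ratio: KE₁/KE₂ = 3.3023/1.0769 = 3.0665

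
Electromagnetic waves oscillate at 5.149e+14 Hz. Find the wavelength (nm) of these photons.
582.23 nm

Using the wave equation: c = fλ

Solving for wavelength:
λ = c/f = (3×10⁸ m/s) / (5.149e+14 Hz)
λ = 582.23 nm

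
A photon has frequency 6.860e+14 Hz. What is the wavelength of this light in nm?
437.02 nm

Using the wave equation: c = fλ

Solving for wavelength:
λ = c/f = (3×10⁸ m/s) / (6.860e+14 Hz)
λ = 437.02 nm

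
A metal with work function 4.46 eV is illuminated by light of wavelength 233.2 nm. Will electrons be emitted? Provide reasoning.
Yes

For photoemission, the photon energy must exceed the work function.

Photon energy: E = hc/λ = 5.3166 eV
Work function: φ = 4.46 eV

Since E_photon (5.3166 eV) > φ (4.46 eV), photoemission WILL occur.
The threshold wavelength is λ₀ = hc/φ = 278.0 nm.
Since 233.2 nm < 278.0 nm, the light has sufficient energy.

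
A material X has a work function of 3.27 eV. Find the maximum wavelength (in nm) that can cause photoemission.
379.16 nm

The threshold wavelength is when the photon energy equals the work function:
hc/λ₀ = φ

Solving for λ₀:
λ₀ = hc/φ = (6.626×10⁻³⁴ J·s)(3×10⁸ m/s) / (3.27 eV × 1.602×10⁻¹⁹ J/eV)
λ₀ = 379.16 nm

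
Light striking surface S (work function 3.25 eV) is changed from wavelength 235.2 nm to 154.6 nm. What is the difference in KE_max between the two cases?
2.7482 eV

Using Einstein's equation: KE_max = hc/λ - φ

For λ₁ = 235.2 nm:
KE₁ = hc/λ₁ - φ = 5.2714 - 3.25 = 2.0214 eV

For λ₂ = 154.6 nm:
KE₂ = hc/λ₂ - φ = 8.0197 - 3.25 = 4.7697 eV

Change in KE:
ΔKE = KE₂ - KE₁ = 4.7697 - 2.0214 = 2.7482 eV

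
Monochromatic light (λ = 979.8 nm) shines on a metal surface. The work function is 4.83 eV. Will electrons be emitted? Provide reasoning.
No

For photoemission, the photon energy must exceed the work function.

Photon energy: E = hc/λ = 1.2654 eV
Work function: φ = 4.83 eV

Since E_photon (1.2654 eV) < φ (4.83 eV), photoemission will NOT occur.
The threshold wavelength is λ₀ = hc/φ = 256.7 nm.
Since 979.8 nm > 256.7 nm, the photons lack sufficient energy.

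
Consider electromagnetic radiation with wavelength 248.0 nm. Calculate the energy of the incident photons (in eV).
4.9994 eV

Using E = hf = hc/λ:

E = hc/λ = (6.626×10⁻³⁴ J·s)(3×10⁸ m/s) / (248.0×10⁻⁹ m)
E = 4.9994 eV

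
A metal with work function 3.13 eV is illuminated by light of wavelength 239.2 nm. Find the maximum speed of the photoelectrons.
8.4987e+05 m/s

First, find the maximum kinetic energy:
E_photon = hc/λ = 5.1833 eV
KE_max = E_photon - φ = 5.1833 - 3.13 = 2.0533 eV

Convert to Joules: KE_max = 2.0533 × 1.602×10⁻¹⁹ J = 3.2897e-19 J

Then use KE = ½mv² to find velocity:
v = √(2·KE/m) = √(2 × 3.2897e-19 J / 9.109e-31 kg)
v = 8.4987e+05 m/s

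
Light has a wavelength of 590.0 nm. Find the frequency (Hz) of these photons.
5.0812e+14 Hz

Using the wave equation: c = fλ

Solving for frequency:
f = c/λ = (3×10⁸ m/s) / (590.0×10⁻⁹ m)
f = 5.0812e+14 Hz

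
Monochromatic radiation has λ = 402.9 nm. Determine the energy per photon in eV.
3.0773 eV

Using E = hf = hc/λ:

E = hc/λ = (6.626×10⁻³⁴ J·s)(3×10⁸ m/s) / (402.9×10⁻⁹ m)
E = 3.0773 eV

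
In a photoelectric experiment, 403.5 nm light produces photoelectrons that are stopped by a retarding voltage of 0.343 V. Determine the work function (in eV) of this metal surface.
2.73 eV

The stopping potential gives the maximum kinetic energy: KE_max = eV_s = 0.343 eV

From Einstein's photoelectric equation: KE_max = hc/λ - φ
Rearranging: φ = hc/λ - KE_max

Calculate photon energy:
E_photon = hc/λ = (6.626×10⁻³⁴ J·s)(3×10⁸ m/s) / (403.5×10⁻⁹ m) = 3.0727 eV

Therefore:
φ = 3.0727 - 0.343 = 2.73 eV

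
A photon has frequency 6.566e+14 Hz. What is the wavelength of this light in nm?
456.58 nm

Using the wave equation: c = fλ

Solving for wavelength:
λ = c/f = (3×10⁸ m/s) / (6.566e+14 Hz)
λ = 456.58 nm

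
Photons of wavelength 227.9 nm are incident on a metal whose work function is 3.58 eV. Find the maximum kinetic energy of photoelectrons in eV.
1.8603 eV

Using Einstein's photoelectric equation: KE_max = hf - φ = hc/λ - φ

First, calculate the photon energy:
E_photon = hc/λ = (6.626×10⁻³⁴ J·s)(3×10⁸ m/s) / (227.9×10⁻⁹ m)
E_photon = 5.4403 eV

Then, the maximum kinetic energy:
KE_max = E_photon - φ = 5.4403 eV - 3.58 eV = 1.8603 eV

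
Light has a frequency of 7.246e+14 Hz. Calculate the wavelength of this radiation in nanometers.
413.74 nm

Using the wave equation: c = fλ

Solving for wavelength:
λ = c/f = (3×10⁸ m/s) / (7.246e+14 Hz)
λ = 413.74 nm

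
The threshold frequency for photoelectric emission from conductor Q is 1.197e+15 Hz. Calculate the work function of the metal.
4.95 eV

At the threshold frequency, photon energy equals work function:
φ = hf₀

Calculating:
φ = (6.626×10⁻³⁴ J·s)(1.197e+15 Hz)
φ = 4.95 eV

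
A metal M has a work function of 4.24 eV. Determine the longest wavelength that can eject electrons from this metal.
292.42 nm

The threshold wavelength is when the photon energy equals the work function:
hc/λ₀ = φ

Solving for λ₀:
λ₀ = hc/φ = (6.626×10⁻³⁴ J·s)(3×10⁸ m/s) / (4.24 eV × 1.602×10⁻¹⁹ J/eV)
λ₀ = 292.42 nm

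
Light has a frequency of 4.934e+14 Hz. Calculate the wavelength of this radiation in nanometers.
607.61 nm

Using the wave equation: c = fλ

Solving for wavelength:
λ = c/f = (3×10⁸ m/s) / (4.934e+14 Hz)
λ = 607.61 nm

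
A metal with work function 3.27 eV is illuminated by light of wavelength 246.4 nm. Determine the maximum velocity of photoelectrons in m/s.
7.8724e+05 m/s

First, find the maximum kinetic energy:
E_photon = hc/λ = 5.0318 eV
KE_max = E_photon - φ = 5.0318 - 3.27 = 1.7618 eV

Convert to Joules: KE_max = 1.7618 × 1.602×10⁻¹⁹ J = 2.8228e-19 J

Then use KE = ½mv² to find velocity:
v = √(2·KE/m) = √(2 × 2.8228e-19 J / 9.109e-31 kg)
v = 7.8724e+05 m/s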